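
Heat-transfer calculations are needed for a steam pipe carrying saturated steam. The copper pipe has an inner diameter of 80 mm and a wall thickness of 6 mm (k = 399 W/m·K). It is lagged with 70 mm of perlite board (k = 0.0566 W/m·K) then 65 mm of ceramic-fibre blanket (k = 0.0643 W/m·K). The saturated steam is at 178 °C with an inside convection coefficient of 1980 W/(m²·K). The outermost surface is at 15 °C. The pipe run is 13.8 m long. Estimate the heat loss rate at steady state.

Radial resistances (cylindrical: R_cond = ln(r_o/r_i)/(2πkL), R_conv = 1/(h·2πrL)):
R_inner film = 1/(h_i·2πr₁L) = 1/(1980×2π×0.04×13.8) = 1.456×10^-4 K/W
R_copper pipe wall = ln(46/40)/(2π×399×13.8) = 4.04×10^-6 K/W
R_perlite board = ln(116/46)/(2π×0.0566×13.8) = 0.1885 K/W
R_ceramic-fibre blanket = ln(181/116)/(2π×0.0643×13.8) = 0.0798 K/W
R_total = 0.2684 K/W
Q = ΔT/R_total = 163/0.2684

Q ≈ 607 W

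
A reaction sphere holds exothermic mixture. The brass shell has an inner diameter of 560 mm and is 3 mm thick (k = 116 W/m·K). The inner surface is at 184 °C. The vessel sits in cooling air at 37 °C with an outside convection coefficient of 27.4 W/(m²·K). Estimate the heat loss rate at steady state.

Radial (spherical) resistances in series:
R_brass shell = (1/0.28 − 1/0.283)/(4π×116) = 2.597×10^-5 K/W
R_outer film = 1/(h·4πr_o²) = 1/(27.4×4π×0.283²) = 0.03626 K/W
R_total = 0.03629 K/W
Q = ΔT/R_total = 147/0.03629

Q ≈ 4050 W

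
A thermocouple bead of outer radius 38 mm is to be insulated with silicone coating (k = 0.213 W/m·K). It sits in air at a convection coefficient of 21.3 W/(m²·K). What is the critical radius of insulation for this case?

For a sphere r_cr = 2k/h = 2×0.213/21.3
r_cr = 20 mm; since the bare radius (38 mm) is above r_cr, any added insulation will reduce heat loss.

r_cr ≈ 20 mm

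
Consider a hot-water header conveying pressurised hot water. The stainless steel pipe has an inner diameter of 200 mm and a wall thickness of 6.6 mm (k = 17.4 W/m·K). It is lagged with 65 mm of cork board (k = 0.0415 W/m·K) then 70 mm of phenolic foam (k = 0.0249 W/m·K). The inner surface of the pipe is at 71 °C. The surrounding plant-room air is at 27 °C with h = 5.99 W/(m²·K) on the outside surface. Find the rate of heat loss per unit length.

q′ ≈ 10.7 W/m

Per-layer cylindrical resistances, series-summed:
R_stainless steel pipe wall = ln(106.6/100)/(2π×17.4×1) = 5.846×10^-4 K/W
R_cork board = ln(171.6/106.6)/(2π×0.0415×1) = 1.826 K/W
R_phenolic foam = ln(241.6/171.6)/(2π×0.0249×1) = 2.187 K/W
R_outer film = 1/(h_o·2πr_oL) = 1/(5.99×2π×0.2416×1) = 0.11 K/W
R_total = 4.123 K/W
Q = ΔT/R_total = 44/4.123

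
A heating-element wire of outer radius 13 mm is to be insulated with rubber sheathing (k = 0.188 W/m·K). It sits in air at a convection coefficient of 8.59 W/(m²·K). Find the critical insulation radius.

For a cylinder r_cr = k/h = 0.188/8.59
r_cr = 21.9 mm; since the bare radius (13 mm) is below r_cr, adding a thin layer of insulation will *increase* heat loss.

r_cr ≈ 21.9 mm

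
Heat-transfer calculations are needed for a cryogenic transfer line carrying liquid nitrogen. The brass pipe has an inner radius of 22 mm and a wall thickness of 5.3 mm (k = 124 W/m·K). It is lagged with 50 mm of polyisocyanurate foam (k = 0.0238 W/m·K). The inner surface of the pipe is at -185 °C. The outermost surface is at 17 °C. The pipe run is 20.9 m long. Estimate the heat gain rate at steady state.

Q ≈ 607 W

Per-layer cylindrical resistances, series-summed:
R_brass pipe wall = ln(27.3/22)/(2π×124×20.9) = 1.326×10^-5 K/W
R_polyisocyanurate foam = ln(77.3/27.3)/(2π×0.0238×20.9) = 0.333 K/W
R_total = 0.333 K/W
Q = ΔT/R_total = 202/0.333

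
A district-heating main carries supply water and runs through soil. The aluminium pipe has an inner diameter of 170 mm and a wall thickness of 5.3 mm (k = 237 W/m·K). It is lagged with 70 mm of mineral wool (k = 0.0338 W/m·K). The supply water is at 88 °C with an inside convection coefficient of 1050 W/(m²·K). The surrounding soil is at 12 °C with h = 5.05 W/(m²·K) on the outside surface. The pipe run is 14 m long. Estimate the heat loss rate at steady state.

Q ≈ 367 W

Per-layer cylindrical resistances, series-summed:
R_inner film = 1/(h_i·2πr₁L) = 1/(1050×2π×0.085×14) = 1.274×10^-4 K/W
R_aluminium pipe wall = ln(90.3/85)/(2π×237×14) = 2.901×10^-6 K/W
R_mineral wool = ln(160.3/90.3)/(2π×0.0338×14) = 0.193 K/W
R_outer film = 1/(h_o·2πr_oL) = 1/(5.05×2π×0.1603×14) = 0.01404 K/W
R_total = 0.2072 K/W
Q = ΔT/R_total = 76/0.2072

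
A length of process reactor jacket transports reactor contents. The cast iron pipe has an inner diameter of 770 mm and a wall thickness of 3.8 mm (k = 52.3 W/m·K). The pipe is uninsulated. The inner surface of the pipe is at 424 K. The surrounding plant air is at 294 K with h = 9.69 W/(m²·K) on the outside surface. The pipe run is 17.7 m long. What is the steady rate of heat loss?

Q ≈ 54400 W

Radial resistances (cylindrical: R_cond = ln(r_o/r_i)/(2πkL), R_conv = 1/(h·2πrL)):
R_cast iron pipe wall = ln(388.8/385)/(2π×52.3×17.7) = 1.689×10^-6 K/W
R_outer film = 1/(h_o·2πr_oL) = 1/(9.69×2π×0.3888×17.7) = 0.002387 K/W
R_total = 0.002388 K/W
Q = ΔT/R_total = 130/0.002388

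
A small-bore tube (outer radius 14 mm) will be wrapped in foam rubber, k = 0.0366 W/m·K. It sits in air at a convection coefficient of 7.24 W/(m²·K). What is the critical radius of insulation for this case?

r_cr ≈ 5.06 mm

For a cylinder r_cr = k/h = 0.0366/7.24
r_cr = 5.06 mm; since the bare radius (14 mm) is above r_cr, any added insulation will reduce heat loss.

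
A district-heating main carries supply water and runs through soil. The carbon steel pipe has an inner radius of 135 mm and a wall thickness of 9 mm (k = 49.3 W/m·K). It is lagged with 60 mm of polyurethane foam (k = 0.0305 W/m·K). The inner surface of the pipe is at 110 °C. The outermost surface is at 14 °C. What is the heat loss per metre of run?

q′ ≈ 52.8 W/m

Cylindrical conduction, so R = ln(r₂/r₁)/(2πkL) per layer, in series:
R_carbon steel pipe wall = ln(144/135)/(2π×49.3×1) = 2.083×10^-4 K/W
R_polyurethane foam = ln(204/144)/(2π×0.0305×1) = 1.818 K/W
R_total = 1.818 K/W
Q = ΔT/R_total = 96/1.818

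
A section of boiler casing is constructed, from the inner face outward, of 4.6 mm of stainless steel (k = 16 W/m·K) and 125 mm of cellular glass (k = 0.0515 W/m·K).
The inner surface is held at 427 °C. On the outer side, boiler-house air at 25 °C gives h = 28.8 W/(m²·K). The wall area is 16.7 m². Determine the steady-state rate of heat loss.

Q ≈ 2730 W

Series thermal resistances:
R_stainless steel = L/(kA) = 0.0046/(16×16.7) = 1.722×10^-5 K/W
R_cellular glass = L/(kA) = 0.125/(0.0515×16.7) = 0.1453 K/W
R_outer film = 1/(h_o·A) = 1/(28.8×16.7) = 0.002079 K/W
R_total = 0.1474 K/W
Q = ΔT / R_total = 402 / 0.1474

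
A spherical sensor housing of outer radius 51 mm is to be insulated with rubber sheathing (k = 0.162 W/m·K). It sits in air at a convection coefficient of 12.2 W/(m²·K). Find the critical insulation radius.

For a sphere r_cr = 2k/h = 2×0.162/12.2
r_cr = 26.6 mm; since the bare radius (51 mm) is above r_cr, any added insulation will reduce heat loss.

r_cr ≈ 26.6 mm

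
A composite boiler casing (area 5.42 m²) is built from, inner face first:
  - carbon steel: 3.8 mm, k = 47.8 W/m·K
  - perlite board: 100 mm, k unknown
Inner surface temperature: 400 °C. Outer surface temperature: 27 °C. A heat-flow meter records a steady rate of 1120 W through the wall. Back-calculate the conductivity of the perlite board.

k ≈ 0.0554 W/(m·K)

Treating each layer as a thermal resistance in series:
R_carbon steel = L/(kA) = 0.0038/(47.8×5.42) = 1.467×10^-5 K/W
Sum of known resistances R_other = 1.467×10^-5 K/W
Total R = ΔT/Q = 373/1120 = 0.333 K/W
R_perlite board = R_total − R_other = 0.333 K/W
k = L/(R·A) = 0.1/(0.333×5.42)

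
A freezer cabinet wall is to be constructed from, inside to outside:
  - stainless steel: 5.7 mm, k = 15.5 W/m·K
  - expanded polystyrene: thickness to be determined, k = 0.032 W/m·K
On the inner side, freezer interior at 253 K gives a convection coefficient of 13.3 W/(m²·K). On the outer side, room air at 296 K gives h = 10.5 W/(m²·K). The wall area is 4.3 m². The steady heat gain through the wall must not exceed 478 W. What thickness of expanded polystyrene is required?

L ≈ 6.91 mm

Thermal resistances in series:
R_inner film = 1/(h_i·A) = 1/(13.3×4.3) = 0.01749 K/W
R_stainless steel = L/(kA) = 0.0057/(15.5×4.3) = 8.552×10^-5 K/W
R_outer film = 1/(h_o·A) = 1/(10.5×4.3) = 0.02215 K/W
Sum of the known resistances R_other = 0.03972 K/W
Required total resistance R_tot = ΔT/Q_allow = 43/478 = 0.08996 K/W
R_expanded polystyrene = R_tot − R_other = 0.05024 K/W
L = R·k·A = 0.05024×0.032×4.3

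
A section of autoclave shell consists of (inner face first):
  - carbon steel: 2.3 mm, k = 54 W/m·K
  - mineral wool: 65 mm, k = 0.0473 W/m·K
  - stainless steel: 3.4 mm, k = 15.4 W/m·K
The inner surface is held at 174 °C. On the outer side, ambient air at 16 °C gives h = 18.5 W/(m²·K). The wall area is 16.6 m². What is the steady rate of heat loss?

Model the wall as resistances in series:
R_carbon steel = L/(kA) = 0.0023/(54×16.6) = 2.566×10^-6 K/W
R_mineral wool = L/(kA) = 0.065/(0.0473×16.6) = 0.08278 K/W
R_stainless steel = L/(kA) = 0.0034/(15.4×16.6) = 1.33×10^-5 K/W
R_outer film = 1/(h_o·A) = 1/(18.5×16.6) = 0.003256 K/W
R_total = 0.08606 K/W
Q = ΔT / R_total = 158 / 0.08606

Q ≈ 1840 W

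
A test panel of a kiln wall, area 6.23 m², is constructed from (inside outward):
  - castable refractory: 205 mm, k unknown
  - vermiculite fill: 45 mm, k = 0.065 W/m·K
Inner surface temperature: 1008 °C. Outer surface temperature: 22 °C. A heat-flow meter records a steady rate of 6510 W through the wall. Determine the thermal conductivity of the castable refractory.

Treating each layer as a thermal resistance in series:
R_vermiculite fill = L/(kA) = 0.045/(0.065×6.23) = 0.1111 K/W
Sum of known resistances R_other = 0.1111 K/W
Total R = ΔT/Q = 986/6510 = 0.1515 K/W
R_castable refractory = R_total − R_other = 0.04033 K/W
k = L/(R·A) = 0.205/(0.04033×6.23)

k ≈ 0.816 W/(m·K)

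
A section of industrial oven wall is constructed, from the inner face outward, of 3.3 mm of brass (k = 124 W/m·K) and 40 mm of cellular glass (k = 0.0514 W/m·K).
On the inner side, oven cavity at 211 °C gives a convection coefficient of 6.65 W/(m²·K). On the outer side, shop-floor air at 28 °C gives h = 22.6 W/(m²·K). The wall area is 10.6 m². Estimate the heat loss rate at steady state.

Q ≈ 1990 W

Model the wall as resistances in series:
R_inner film = 1/(h_i·A) = 1/(6.65×10.6) = 0.01419 K/W
R_brass = L/(kA) = 0.0033/(124×10.6) = 2.511×10^-6 K/W
R_cellular glass = L/(kA) = 0.04/(0.0514×10.6) = 0.07342 K/W
R_outer film = 1/(h_o·A) = 1/(22.6×10.6) = 0.004174 K/W
R_total = 0.09178 K/W
Q = ΔT / R_total = 183 / 0.09178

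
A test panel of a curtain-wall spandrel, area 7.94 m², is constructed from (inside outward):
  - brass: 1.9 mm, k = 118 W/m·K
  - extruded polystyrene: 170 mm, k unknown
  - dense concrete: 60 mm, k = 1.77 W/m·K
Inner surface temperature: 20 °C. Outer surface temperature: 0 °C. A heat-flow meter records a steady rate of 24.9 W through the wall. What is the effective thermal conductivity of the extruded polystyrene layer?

k ≈ 0.0268 W/(m·K)

Series thermal resistances:
R_brass = L/(kA) = 0.0019/(118×7.94) = 2.028×10^-6 K/W
R_dense concrete = L/(kA) = 0.06/(1.77×7.94) = 0.004269 K/W
Sum of known resistances R_other = 0.004271 K/W
Total R = ΔT/Q = 20/24.9 = 0.8032 K/W
R_extruded polystyrene = R_total − R_other = 0.7989 K/W
k = L/(R·A) = 0.17/(0.7989×7.94)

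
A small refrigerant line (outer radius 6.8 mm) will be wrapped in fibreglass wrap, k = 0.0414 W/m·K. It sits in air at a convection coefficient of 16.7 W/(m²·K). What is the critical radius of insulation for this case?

For a cylinder r_cr = k/h = 0.0414/16.7
r_cr = 2.48 mm; since the bare radius (6.8 mm) is above r_cr, any added insulation will reduce heat loss.

r_cr ≈ 2.48 mm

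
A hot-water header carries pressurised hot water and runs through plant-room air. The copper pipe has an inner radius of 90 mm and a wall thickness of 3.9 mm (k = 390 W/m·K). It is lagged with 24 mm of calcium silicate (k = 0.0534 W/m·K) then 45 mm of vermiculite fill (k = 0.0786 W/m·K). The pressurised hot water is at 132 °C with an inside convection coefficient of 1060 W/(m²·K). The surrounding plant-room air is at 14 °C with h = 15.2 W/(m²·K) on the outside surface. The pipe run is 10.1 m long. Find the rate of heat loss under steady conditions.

Q ≈ 852 W

For a radial system each layer contributes R = ln(r_out/r_in)/(2πkL); films add R = 1/(hA).
R_inner film = 1/(h_i·2πr₁L) = 1/(1060×2π×0.09×10.1) = 1.652×10^-4 K/W
R_copper pipe wall = ln(93.9/90)/(2π×390×10.1) = 1.714×10^-6 K/W
R_calcium silicate = ln(117.9/93.9)/(2π×0.0534×10.1) = 0.06716 K/W
R_vermiculite fill = ln(162.9/117.9)/(2π×0.0786×10.1) = 0.06482 K/W
R_outer film = 1/(h_o·2πr_oL) = 1/(15.2×2π×0.1629×10.1) = 0.006364 K/W
R_total = 0.1385 K/W
Q = ΔT/R_total = 118/0.1385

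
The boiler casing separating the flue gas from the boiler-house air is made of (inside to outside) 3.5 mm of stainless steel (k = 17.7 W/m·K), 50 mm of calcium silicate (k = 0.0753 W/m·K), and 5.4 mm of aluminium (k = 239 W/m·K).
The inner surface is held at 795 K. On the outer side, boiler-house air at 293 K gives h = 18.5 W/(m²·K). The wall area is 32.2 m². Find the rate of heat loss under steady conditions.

Q ≈ 22500 W

Model the wall as resistances in series:
R_stainless steel = L/(kA) = 0.0035/(17.7×32.2) = 6.141×10^-6 K/W
R_calcium silicate = L/(kA) = 0.05/(0.0753×32.2) = 0.02062 K/W
R_aluminium = L/(kA) = 0.0054/(239×32.2) = 7.017×10^-7 K/W
R_outer film = 1/(h_o·A) = 1/(18.5×32.2) = 0.001679 K/W
R_total = 0.02231 K/W
Q = ΔT / R_total = 502 / 0.02231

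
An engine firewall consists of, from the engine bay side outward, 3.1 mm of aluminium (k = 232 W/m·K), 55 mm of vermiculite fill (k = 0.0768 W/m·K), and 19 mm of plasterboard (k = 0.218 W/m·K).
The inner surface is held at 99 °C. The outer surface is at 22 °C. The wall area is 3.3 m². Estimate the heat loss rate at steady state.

Q ≈ 316 W

Treating each layer as a thermal resistance in series:
R_aluminium = L/(kA) = 0.0031/(232×3.3) = 4.049×10^-6 K/W
R_vermiculite fill = L/(kA) = 0.055/(0.0768×3.3) = 0.217 K/W
R_plasterboard = L/(kA) = 0.019/(0.218×3.3) = 0.02641 K/W
R_total = 0.2434 K/W
Q = ΔT / R_total = 77 / 0.2434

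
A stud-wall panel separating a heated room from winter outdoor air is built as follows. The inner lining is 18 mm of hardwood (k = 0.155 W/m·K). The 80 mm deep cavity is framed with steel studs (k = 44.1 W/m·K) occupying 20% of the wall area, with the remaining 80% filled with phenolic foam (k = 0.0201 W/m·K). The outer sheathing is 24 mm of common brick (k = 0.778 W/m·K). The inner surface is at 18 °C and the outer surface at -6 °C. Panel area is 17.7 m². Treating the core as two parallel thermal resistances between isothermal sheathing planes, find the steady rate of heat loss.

Q ≈ 2720 W

Sheathing layers in series; stud and cavity paths in parallel between them.
R_inner = 0.018/(0.155×17.7) = 0.006561 K/W
R_stud  = 0.08/(44.1×0.2×17.7) = 5.124×10^-4 K/W
R_cav   = 0.08/(0.0201×0.8×17.7) = 0.2811 K/W
1/R_core = 1/R_stud + 1/R_cav → R_core = 5.115×10^-4 K/W
R_outer = 0.024/(0.778×17.7) = 0.001743 K/W
R_total = 0.008815 K/W
Q = ΔT/R_total = 24/0.008815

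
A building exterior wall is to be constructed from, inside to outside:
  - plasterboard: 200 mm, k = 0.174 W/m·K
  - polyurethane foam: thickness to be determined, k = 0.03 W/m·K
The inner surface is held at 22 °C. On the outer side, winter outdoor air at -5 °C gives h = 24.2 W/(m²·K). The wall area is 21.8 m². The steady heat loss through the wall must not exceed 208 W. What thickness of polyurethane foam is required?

L ≈ 49.2 mm

Using the resistance-network approach (series):
R_plasterboard = L/(kA) = 0.2/(0.174×21.8) = 0.05273 K/W
R_outer film = 1/(h_o·A) = 1/(24.2×21.8) = 0.001896 K/W
Sum of the known resistances R_other = 0.05462 K/W
Required total resistance R_tot = ΔT/Q_allow = 27/208 = 0.1298 K/W
R_polyurethane foam = R_tot − R_other = 0.07519 K/W
L = R·k·A = 0.07519×0.03×21.8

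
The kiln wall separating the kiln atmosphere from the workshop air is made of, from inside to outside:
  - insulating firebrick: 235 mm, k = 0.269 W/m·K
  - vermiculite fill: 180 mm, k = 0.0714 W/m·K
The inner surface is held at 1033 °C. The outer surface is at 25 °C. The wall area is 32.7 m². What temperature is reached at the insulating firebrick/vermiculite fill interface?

T ≈ 774 °C

Using the resistance-network approach (series):
R_insulating firebrick = L/(kA) = 0.235/(0.269×32.7) = 0.02672 K/W
R_vermiculite fill = L/(kA) = 0.18/(0.0714×32.7) = 0.0771 K/W
R_total = 0.1038 K/W;  Q = ΔT/R_total = 1008/0.1038 = 9710 W
T_interface = T_inner − Q·ΣR(inner→interface) = 1033 − 9710×0.02672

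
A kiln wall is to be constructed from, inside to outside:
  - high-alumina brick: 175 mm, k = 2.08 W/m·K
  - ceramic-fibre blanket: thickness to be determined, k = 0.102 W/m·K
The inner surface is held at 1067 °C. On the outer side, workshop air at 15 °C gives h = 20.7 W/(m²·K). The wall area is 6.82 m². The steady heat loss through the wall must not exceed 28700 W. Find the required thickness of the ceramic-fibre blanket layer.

L ≈ 12 mm

Model the wall as resistances in series:
R_high-alumina brick = L/(kA) = 0.175/(2.08×6.82) = 0.01234 K/W
R_outer film = 1/(h_o·A) = 1/(20.7×6.82) = 0.007083 K/W
Sum of the known resistances R_other = 0.01942 K/W
Required total resistance R_tot = ΔT/Q_allow = 1052/28700 = 0.03666 K/W
R_ceramic-fibre blanket = R_tot − R_other = 0.01724 K/W
L = R·k·A = 0.01724×0.102×6.82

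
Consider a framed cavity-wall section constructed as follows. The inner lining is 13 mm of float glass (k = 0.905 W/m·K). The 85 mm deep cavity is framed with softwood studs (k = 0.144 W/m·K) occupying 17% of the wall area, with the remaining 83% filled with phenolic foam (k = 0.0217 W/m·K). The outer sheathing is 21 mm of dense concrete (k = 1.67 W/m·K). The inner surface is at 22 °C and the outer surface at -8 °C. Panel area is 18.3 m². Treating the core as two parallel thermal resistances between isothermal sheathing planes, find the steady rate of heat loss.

Q ≈ 271 W

Sheathing layers in series; stud and cavity paths in parallel between them.
R_inner = 0.013/(0.905×18.3) = 7.85×10^-4 K/W
R_stud  = 0.085/(0.144×0.17×18.3) = 0.1897 K/W
R_cav   = 0.085/(0.0217×0.83×18.3) = 0.2579 K/W
1/R_core = 1/R_stud + 1/R_cav → R_core = 0.1093 K/W
R_outer = 0.021/(1.67×18.3) = 6.872×10^-4 K/W
R_total = 0.1108 K/W
Q = ΔT/R_total = 30/0.1108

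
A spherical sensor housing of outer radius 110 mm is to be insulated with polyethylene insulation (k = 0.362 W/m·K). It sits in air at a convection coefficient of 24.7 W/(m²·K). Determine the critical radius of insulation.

r_cr ≈ 29.3 mm

For a sphere r_cr = 2k/h = 2×0.362/24.7
r_cr = 29.3 mm; since the bare radius (110 mm) is above r_cr, any added insulation will reduce heat loss.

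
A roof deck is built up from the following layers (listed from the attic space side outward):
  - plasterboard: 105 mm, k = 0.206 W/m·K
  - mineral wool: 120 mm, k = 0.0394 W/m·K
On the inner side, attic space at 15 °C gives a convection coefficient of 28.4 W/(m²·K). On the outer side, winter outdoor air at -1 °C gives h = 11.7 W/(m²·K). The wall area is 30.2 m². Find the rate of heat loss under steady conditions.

Treating each layer as a thermal resistance in series:
R_inner film = 1/(h_i·A) = 1/(28.4×30.2) = 0.001166 K/W
R_plasterboard = L/(kA) = 0.105/(0.206×30.2) = 0.01688 K/W
R_mineral wool = L/(kA) = 0.12/(0.0394×30.2) = 0.1009 K/W
R_outer film = 1/(h_o·A) = 1/(11.7×30.2) = 0.00283 K/W
R_total = 0.1217 K/W
Q = ΔT / R_total = 16 / 0.1217

Q ≈ 131 W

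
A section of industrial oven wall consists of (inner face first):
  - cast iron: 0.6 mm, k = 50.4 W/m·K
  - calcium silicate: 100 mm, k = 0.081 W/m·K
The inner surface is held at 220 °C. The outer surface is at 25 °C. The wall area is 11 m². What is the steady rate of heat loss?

Treating each layer as a thermal resistance in series:
R_cast iron = L/(kA) = 0.0006/(50.4×11) = 1.082×10^-6 K/W
R_calcium silicate = L/(kA) = 0.1/(0.081×11) = 0.1122 K/W
R_total = 0.1122 K/W
Q = ΔT / R_total = 195 / 0.1122

Q ≈ 1740 W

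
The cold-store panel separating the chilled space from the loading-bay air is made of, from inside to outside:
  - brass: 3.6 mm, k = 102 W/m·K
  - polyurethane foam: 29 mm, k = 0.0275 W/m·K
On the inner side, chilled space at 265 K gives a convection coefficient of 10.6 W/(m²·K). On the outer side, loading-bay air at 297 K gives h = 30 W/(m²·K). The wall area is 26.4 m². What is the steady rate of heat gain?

Q ≈ 715 W

Model the wall as resistances in series:
R_inner film = 1/(h_i·A) = 1/(10.6×26.4) = 0.003573 K/W
R_brass = L/(kA) = 0.0036/(102×26.4) = 1.337×10^-6 K/W
R_polyurethane foam = L/(kA) = 0.029/(0.0275×26.4) = 0.03994 K/W
R_outer film = 1/(h_o·A) = 1/(30×26.4) = 0.001263 K/W
R_total = 0.04478 K/W
Q = ΔT / R_total = 32 / 0.04478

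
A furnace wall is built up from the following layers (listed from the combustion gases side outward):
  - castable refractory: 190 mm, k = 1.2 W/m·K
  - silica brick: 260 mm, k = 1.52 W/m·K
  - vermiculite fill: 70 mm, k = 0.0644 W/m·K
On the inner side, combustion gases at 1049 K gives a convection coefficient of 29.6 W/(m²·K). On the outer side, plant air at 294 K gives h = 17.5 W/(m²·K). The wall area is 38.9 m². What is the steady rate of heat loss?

Treating each layer as a thermal resistance in series:
R_inner film = 1/(h_i·A) = 1/(29.6×38.9) = 8.685×10^-4 K/W
R_castable refractory = L/(kA) = 0.19/(1.2×38.9) = 0.00407 K/W
R_silica brick = L/(kA) = 0.26/(1.52×38.9) = 0.004397 K/W
R_vermiculite fill = L/(kA) = 0.07/(0.0644×38.9) = 0.02794 K/W
R_outer film = 1/(h_o·A) = 1/(17.5×38.9) = 0.001469 K/W
R_total = 0.03875 K/W
Q = ΔT / R_total = 755 / 0.03875

Q ≈ 19500 W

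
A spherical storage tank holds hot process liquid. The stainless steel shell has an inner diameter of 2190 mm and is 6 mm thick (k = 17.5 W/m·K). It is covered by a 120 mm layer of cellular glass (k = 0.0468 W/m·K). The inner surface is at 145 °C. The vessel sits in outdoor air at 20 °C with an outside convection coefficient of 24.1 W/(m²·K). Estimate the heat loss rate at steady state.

Q ≈ 812 W

For a spherical shell R = (1/r₁ − 1/r₂)/(4πk); film R = 1/(h·4πr²). In series:
R_stainless steel shell = (1/1.095 − 1/1.101)/(4π×17.5) = 2.263×10^-5 K/W
R_cellular glass = (1/1.101 − 1/1.221)/(4π×0.0468) = 0.1518 K/W
R_outer film = 1/(h·4πr_o²) = 1/(24.1×4π×1.221²) = 0.002215 K/W
R_total = 0.154 K/W
Q = ΔT/R_total = 125/0.154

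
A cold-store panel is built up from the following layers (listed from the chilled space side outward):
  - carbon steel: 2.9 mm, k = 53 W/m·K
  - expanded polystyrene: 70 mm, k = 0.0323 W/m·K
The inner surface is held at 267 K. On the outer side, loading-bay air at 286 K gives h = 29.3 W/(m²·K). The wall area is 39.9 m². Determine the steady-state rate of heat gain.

Using the resistance-network approach (series):
R_carbon steel = L/(kA) = 0.0029/(53×39.9) = 1.371×10^-6 K/W
R_expanded polystyrene = L/(kA) = 0.07/(0.0323×39.9) = 0.05432 K/W
R_outer film = 1/(h_o·A) = 1/(29.3×39.9) = 8.554×10^-4 K/W
R_total = 0.05517 K/W
Q = ΔT / R_total = 19 / 0.05517

Q ≈ 344 W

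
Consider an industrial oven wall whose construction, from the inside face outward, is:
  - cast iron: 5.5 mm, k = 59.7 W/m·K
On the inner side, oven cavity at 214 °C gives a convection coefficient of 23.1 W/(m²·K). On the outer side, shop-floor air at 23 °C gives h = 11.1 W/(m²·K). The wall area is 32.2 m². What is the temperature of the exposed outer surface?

Model the wall as resistances in series:
R_inner film = 1/(h_i·A) = 1/(23.1×32.2) = 0.001344 K/W
R_cast iron = L/(kA) = 0.0055/(59.7×32.2) = 2.861×10^-6 K/W
R_outer film = 1/(h_o·A) = 1/(11.1×32.2) = 0.002798 K/W
R_total = 0.004145 K/W;  Q = ΔT/R_total = 191/0.004145 = 46080 W
T_interface = T_inner − Q·ΣR(inner→interface) = 214 − 46100×0.001347

T ≈ 152 °C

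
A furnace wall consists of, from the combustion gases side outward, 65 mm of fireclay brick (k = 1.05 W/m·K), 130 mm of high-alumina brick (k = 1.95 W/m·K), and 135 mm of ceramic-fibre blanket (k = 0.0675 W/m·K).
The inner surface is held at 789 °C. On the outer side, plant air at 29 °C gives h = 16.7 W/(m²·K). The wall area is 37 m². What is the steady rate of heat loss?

Q ≈ 12800 W

Using the resistance-network approach (series):
R_fireclay brick = L/(kA) = 0.065/(1.05×37) = 0.001673 K/W
R_high-alumina brick = L/(kA) = 0.13/(1.95×37) = 0.001802 K/W
R_ceramic-fibre blanket = L/(kA) = 0.135/(0.0675×37) = 0.05405 K/W
R_outer film = 1/(h_o·A) = 1/(16.7×37) = 0.001618 K/W
R_total = 0.05915 K/W
Q = ΔT / R_total = 760 / 0.05915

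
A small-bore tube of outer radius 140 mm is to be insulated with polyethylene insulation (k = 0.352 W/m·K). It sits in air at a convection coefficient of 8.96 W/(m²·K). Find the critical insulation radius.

r_cr ≈ 39.3 mm

For a cylinder r_cr = k/h = 0.352/8.96
r_cr = 39.3 mm; since the bare radius (140 mm) is above r_cr, any added insulation will reduce heat loss.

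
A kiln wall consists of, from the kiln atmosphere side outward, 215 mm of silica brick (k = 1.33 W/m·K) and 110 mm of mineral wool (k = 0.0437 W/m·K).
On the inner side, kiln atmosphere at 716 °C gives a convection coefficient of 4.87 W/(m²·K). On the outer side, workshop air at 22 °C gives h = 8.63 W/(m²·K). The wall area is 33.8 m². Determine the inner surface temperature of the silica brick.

T ≈ 668 °C

Series thermal resistances:
R_inner film = 1/(h_i·A) = 1/(4.87×33.8) = 0.006075 K/W
R_silica brick = L/(kA) = 0.215/(1.33×33.8) = 0.004783 K/W
R_mineral wool = L/(kA) = 0.11/(0.0437×33.8) = 0.07447 K/W
R_outer film = 1/(h_o·A) = 1/(8.63×33.8) = 0.003428 K/W
R_total = 0.08876 K/W;  Q = ΔT/R_total = 694/0.08876 = 7819 W
T_interface = T_inner − Q·ΣR(inner→interface) = 716 − 7820×0.006075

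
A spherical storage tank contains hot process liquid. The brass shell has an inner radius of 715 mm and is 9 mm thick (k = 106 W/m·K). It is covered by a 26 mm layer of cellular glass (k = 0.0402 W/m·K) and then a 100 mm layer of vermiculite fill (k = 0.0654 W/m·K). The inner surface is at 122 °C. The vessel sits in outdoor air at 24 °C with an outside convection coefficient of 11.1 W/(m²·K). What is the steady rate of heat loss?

Radial (spherical) resistances in series:
R_brass shell = (1/0.715 − 1/0.724)/(4π×106) = 1.305×10^-5 K/W
R_cellular glass = (1/0.724 − 1/0.75)/(4π×0.0402) = 0.09478 K/W
R_vermiculite fill = (1/0.75 − 1/0.85)/(4π×0.0654) = 0.1909 K/W
R_outer film = 1/(h·4πr_o²) = 1/(11.1×4π×0.85²) = 0.009923 K/W
R_total = 0.2956 K/W
Q = ΔT/R_total = 98/0.2956

Q ≈ 332 W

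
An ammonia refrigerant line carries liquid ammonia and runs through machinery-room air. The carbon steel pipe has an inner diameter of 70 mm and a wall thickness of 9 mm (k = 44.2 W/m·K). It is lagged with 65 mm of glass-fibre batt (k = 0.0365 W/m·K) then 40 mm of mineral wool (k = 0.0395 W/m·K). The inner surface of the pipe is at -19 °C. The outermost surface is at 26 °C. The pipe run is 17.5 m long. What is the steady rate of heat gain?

Radial resistances (cylindrical: R_cond = ln(r_o/r_i)/(2πkL), R_conv = 1/(h·2πrL)):
R_carbon steel pipe wall = ln(44/35)/(2π×44.2×17.5) = 4.709×10^-5 K/W
R_glass-fibre batt = ln(109/44)/(2π×0.0365×17.5) = 0.226 K/W
R_mineral wool = ln(149/109)/(2π×0.0395×17.5) = 0.07197 K/W
R_total = 0.2981 K/W
Q = ΔT/R_total = 45/0.2981

Q ≈ 151 W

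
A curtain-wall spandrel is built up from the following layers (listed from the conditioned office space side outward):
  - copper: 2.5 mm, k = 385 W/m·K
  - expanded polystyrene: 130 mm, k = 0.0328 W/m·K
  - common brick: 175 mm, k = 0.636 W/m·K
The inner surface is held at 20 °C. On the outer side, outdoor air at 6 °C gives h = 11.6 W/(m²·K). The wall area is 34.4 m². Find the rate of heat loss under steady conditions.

Q ≈ 111 W

Series thermal resistances:
R_copper = L/(kA) = 0.0025/(385×34.4) = 1.888×10^-7 K/W
R_expanded polystyrene = L/(kA) = 0.13/(0.0328×34.4) = 0.1152 K/W
R_common brick = L/(kA) = 0.175/(0.636×34.4) = 0.007999 K/W
R_outer film = 1/(h_o·A) = 1/(11.6×34.4) = 0.002506 K/W
R_total = 0.1257 K/W
Q = ΔT / R_total = 14 / 0.1257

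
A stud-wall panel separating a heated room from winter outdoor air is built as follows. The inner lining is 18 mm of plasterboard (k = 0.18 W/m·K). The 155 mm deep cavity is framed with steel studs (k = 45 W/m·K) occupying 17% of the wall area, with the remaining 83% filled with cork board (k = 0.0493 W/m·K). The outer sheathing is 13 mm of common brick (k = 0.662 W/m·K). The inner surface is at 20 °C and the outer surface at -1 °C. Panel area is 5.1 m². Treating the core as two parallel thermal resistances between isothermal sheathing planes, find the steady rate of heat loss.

Q ≈ 766 W

Sheathing layers in series; stud and cavity paths in parallel between them.
R_inner = 0.018/(0.18×5.1) = 0.01961 K/W
R_stud  = 0.155/(45×0.17×5.1) = 0.003973 K/W
R_cav   = 0.155/(0.0493×0.83×5.1) = 0.7427 K/W
1/R_core = 1/R_stud + 1/R_cav → R_core = 0.003952 K/W
R_outer = 0.013/(0.662×5.1) = 0.00385 K/W
R_total = 0.02741 K/W
Q = ΔT/R_total = 21/0.02741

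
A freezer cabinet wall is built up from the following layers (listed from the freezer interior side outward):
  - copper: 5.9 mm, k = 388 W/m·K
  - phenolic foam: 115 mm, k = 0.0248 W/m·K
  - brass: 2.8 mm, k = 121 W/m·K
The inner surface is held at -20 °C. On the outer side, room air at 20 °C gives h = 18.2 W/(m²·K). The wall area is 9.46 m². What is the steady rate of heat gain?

Treating each layer as a thermal resistance in series:
R_copper = L/(kA) = 0.0059/(388×9.46) = 1.607×10^-6 K/W
R_phenolic foam = L/(kA) = 0.115/(0.0248×9.46) = 0.4902 K/W
R_brass = L/(kA) = 0.0028/(121×9.46) = 2.446×10^-6 K/W
R_outer film = 1/(h_o·A) = 1/(18.2×9.46) = 0.005808 K/W
R_total = 0.496 K/W
Q = ΔT / R_total = 40 / 0.496

Q ≈ 80.6 W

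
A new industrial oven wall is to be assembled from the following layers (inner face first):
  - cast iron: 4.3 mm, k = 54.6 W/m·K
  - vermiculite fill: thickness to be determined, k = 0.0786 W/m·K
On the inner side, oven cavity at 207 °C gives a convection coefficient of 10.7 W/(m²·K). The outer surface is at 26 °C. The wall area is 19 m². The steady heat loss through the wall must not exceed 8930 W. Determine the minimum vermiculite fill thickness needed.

L ≈ 22.9 mm

Model the wall as resistances in series:
R_inner film = 1/(h_i·A) = 1/(10.7×19) = 0.004919 K/W
R_cast iron = L/(kA) = 0.0043/(54.6×19) = 4.145×10^-6 K/W
Sum of the known resistances R_other = 0.004923 K/W
Required total resistance R_tot = ΔT/Q_allow = 181/8930 = 0.02027 K/W
R_vermiculite fill = R_tot − R_other = 0.01535 K/W
L = R·k·A = 0.01535×0.0786×19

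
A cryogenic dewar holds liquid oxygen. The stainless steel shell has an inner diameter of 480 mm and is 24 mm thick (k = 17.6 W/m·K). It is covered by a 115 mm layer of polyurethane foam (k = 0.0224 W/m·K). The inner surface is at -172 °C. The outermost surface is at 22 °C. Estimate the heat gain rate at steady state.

Q ≈ 47.5 W

Each spherical layer contributes R = (1/r_i − 1/r_o)/(4πk):
R_stainless steel shell = (1/0.24 − 1/0.264)/(4π×17.6) = 0.001713 K/W
R_polyurethane foam = (1/0.264 − 1/0.379)/(4π×0.0224) = 4.083 K/W
R_total = 4.085 K/W
Q = ΔT/R_total = 194/4.085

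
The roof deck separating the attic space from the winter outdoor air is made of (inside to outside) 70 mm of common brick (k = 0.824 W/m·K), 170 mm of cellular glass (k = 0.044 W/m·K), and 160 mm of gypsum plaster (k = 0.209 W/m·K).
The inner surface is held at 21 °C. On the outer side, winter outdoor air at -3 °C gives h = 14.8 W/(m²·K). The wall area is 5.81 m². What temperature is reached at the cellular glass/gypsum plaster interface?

T ≈ 1.18 °C

Using the resistance-network approach (series):
R_common brick = L/(kA) = 0.07/(0.824×5.81) = 0.01462 K/W
R_cellular glass = L/(kA) = 0.17/(0.044×5.81) = 0.665 K/W
R_gypsum plaster = L/(kA) = 0.16/(0.209×5.81) = 0.1318 K/W
R_outer film = 1/(h_o·A) = 1/(14.8×5.81) = 0.01163 K/W
R_total = 0.823 K/W;  Q = ΔT/R_total = 24/0.823 = 29.16 W
T_interface = T_inner − Q·ΣR(inner→interface) = 21 − 29.2×0.6796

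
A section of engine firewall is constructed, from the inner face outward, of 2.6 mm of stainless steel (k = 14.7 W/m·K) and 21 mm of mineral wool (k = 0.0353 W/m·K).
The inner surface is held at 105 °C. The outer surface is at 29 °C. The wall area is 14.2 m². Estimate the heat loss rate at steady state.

Series thermal resistances:
R_stainless steel = L/(kA) = 0.0026/(14.7×14.2) = 1.246×10^-5 K/W
R_mineral wool = L/(kA) = 0.021/(0.0353×14.2) = 0.04189 K/W
R_total = 0.04191 K/W
Q = ΔT / R_total = 76 / 0.04191

Q ≈ 1810 W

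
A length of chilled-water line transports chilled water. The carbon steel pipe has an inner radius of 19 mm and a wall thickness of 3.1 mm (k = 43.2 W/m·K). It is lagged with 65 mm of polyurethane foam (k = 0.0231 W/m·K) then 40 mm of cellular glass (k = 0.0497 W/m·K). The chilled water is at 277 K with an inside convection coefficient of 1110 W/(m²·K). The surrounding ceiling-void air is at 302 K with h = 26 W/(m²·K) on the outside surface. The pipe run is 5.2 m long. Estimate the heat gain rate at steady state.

Q ≈ 12.1 W

Treating each annulus and film as a series resistance:
R_inner film = 1/(h_i·2πr₁L) = 1/(1110×2π×0.019×5.2) = 0.001451 K/W
R_carbon steel pipe wall = ln(22.1/19)/(2π×43.2×5.2) = 1.071×10^-4 K/W
R_polyurethane foam = ln(87.1/22.1)/(2π×0.0231×5.2) = 1.817 K/W
R_cellular glass = ln(127.1/87.1)/(2π×0.0497×5.2) = 0.2327 K/W
R_outer film = 1/(h_o·2πr_oL) = 1/(26×2π×0.1271×5.2) = 0.009262 K/W
R_total = 2.061 K/W
Q = ΔT/R_total = 25/2.061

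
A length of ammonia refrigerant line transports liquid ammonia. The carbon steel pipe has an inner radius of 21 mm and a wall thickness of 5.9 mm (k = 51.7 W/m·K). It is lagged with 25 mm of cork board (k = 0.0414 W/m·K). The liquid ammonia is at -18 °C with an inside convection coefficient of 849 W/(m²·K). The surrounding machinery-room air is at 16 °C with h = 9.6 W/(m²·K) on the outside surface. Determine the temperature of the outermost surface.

T ≈ 12.2 °C

Radial resistances (cylindrical: R_cond = ln(r_o/r_i)/(2πkL), R_conv = 1/(h·2πrL)):
R_inner film = 1/(h_i·2πr₁L) = 1/(849×2π×0.021×1) = 0.008927 K/W
R_carbon steel pipe wall = ln(26.9/21)/(2π×51.7×1) = 7.622×10^-4 K/W
R_cork board = ln(51.9/26.9)/(2π×0.0414×1) = 2.526 K/W
R_outer film = 1/(h_o·2πr_oL) = 1/(9.6×2π×0.0519×1) = 0.3194 K/W
R_total = 2.856 K/W
Q = ΔT/R_total = 34/2.856
Q = 11.9 W/m
T_interface = T_inner + Q·ΣR(inner→interface) = -18 + 11.9×2.536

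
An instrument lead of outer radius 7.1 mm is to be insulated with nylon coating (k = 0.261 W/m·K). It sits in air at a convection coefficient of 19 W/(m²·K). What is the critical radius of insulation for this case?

For a cylinder r_cr = k/h = 0.261/19
r_cr = 13.7 mm; since the bare radius (7.1 mm) is below r_cr, adding a thin layer of insulation will *increase* heat loss.

r_cr ≈ 13.7 mm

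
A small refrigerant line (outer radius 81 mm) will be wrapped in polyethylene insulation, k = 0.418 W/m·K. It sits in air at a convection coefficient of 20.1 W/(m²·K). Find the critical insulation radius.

For a cylinder r_cr = k/h = 0.418/20.1
r_cr = 20.8 mm; since the bare radius (81 mm) is above r_cr, any added insulation will reduce heat loss.

r_cr ≈ 20.8 mm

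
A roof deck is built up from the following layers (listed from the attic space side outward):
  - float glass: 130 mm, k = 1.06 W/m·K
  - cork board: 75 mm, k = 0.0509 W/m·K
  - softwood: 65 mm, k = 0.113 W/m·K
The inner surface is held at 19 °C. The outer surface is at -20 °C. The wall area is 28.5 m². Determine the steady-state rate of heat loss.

Q ≈ 512 W

Model the wall as resistances in series:
R_float glass = L/(kA) = 0.13/(1.06×28.5) = 0.004303 K/W
R_cork board = L/(kA) = 0.075/(0.0509×28.5) = 0.0517 K/W
R_softwood = L/(kA) = 0.065/(0.113×28.5) = 0.02018 K/W
R_total = 0.07619 K/W
Q = ΔT / R_total = 39 / 0.07619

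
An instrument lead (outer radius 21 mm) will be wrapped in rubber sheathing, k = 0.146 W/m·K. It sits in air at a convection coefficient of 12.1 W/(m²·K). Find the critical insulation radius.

r_cr ≈ 12.1 mm

For a cylinder r_cr = k/h = 0.146/12.1
r_cr = 12.1 mm; since the bare radius (21 mm) is above r_cr, any added insulation will reduce heat loss.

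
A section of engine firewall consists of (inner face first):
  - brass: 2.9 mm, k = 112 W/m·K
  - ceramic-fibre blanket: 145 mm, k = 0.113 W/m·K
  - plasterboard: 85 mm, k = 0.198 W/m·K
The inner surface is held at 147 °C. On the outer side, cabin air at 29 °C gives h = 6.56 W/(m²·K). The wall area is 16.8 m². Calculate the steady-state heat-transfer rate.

Model the wall as resistances in series:
R_brass = L/(kA) = 0.0029/(112×16.8) = 1.541×10^-6 K/W
R_ceramic-fibre blanket = L/(kA) = 0.145/(0.113×16.8) = 0.07638 K/W
R_plasterboard = L/(kA) = 0.085/(0.198×16.8) = 0.02555 K/W
R_outer film = 1/(h_o·A) = 1/(6.56×16.8) = 0.009074 K/W
R_total = 0.111 K/W
Q = ΔT / R_total = 118 / 0.111

Q ≈ 1060 W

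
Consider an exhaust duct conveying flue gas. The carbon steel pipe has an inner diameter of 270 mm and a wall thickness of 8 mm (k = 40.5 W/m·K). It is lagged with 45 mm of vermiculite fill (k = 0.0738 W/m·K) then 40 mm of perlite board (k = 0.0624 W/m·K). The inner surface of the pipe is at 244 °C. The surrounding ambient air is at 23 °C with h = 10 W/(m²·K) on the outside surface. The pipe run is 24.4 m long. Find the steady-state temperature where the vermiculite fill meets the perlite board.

Cylindrical conduction, so R = ln(r₂/r₁)/(2πkL) per layer, in series:
R_carbon steel pipe wall = ln(143/135)/(2π×40.5×24.4) = 9.272×10^-6 K/W
R_vermiculite fill = ln(188/143)/(2π×0.0738×24.4) = 0.02418 K/W
R_perlite board = ln(228/188)/(2π×0.0624×24.4) = 0.02016 K/W
R_outer film = 1/(h_o·2πr_oL) = 1/(10×2π×0.228×24.4) = 0.002861 K/W
R_total = 0.04722 K/W
Q = ΔT/R_total = 221/0.04722
Q = 4680 W
T_interface = T_inner − Q·ΣR(inner→interface) = 244 − 4680×0.02419

T ≈ 131 °C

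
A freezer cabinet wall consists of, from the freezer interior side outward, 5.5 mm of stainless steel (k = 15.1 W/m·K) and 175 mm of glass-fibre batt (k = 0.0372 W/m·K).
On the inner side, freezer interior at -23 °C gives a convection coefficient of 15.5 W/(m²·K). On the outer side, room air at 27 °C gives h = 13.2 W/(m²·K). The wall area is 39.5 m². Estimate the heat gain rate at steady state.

Q ≈ 408 W

Thermal resistances in series:
R_inner film = 1/(h_i·A) = 1/(15.5×39.5) = 0.001633 K/W
R_stainless steel = L/(kA) = 0.0055/(15.1×39.5) = 9.221×10^-6 K/W
R_glass-fibre batt = L/(kA) = 0.175/(0.0372×39.5) = 0.1191 K/W
R_outer film = 1/(h_o·A) = 1/(13.2×39.5) = 0.001918 K/W
R_total = 0.1227 K/W
Q = ΔT / R_total = 50 / 0.1227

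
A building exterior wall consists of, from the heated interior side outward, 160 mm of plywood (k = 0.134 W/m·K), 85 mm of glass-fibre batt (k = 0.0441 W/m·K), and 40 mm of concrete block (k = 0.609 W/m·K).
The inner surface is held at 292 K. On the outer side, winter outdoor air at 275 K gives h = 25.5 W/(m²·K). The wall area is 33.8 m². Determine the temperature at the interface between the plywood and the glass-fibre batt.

T ≈ 286 K

Series thermal resistances:
R_plywood = L/(kA) = 0.16/(0.134×33.8) = 0.03533 K/W
R_glass-fibre batt = L/(kA) = 0.085/(0.0441×33.8) = 0.05702 K/W
R_concrete block = L/(kA) = 0.04/(0.609×33.8) = 0.001943 K/W
R_outer film = 1/(h_o·A) = 1/(25.5×33.8) = 0.00116 K/W
R_total = 0.09545 K/W;  Q = ΔT/R_total = 17/0.09545 = 178.1 W
T_interface = T_inner − Q·ΣR(inner→interface) = 292 − 178×0.03533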